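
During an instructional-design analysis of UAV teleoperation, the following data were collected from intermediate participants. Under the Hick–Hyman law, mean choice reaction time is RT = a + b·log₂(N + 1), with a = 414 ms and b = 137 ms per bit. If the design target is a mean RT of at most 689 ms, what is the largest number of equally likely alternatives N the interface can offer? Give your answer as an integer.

Set 414 + 137·log₂(N + 1) ≤ 689.
log₂(N + 1) ≤ (689 − 414) / 137 = 2.0073.
N + 1 ≤ 2^2.0073 = 4.0203.
N ≤ 3.0203, so the largest integer N is 3.

3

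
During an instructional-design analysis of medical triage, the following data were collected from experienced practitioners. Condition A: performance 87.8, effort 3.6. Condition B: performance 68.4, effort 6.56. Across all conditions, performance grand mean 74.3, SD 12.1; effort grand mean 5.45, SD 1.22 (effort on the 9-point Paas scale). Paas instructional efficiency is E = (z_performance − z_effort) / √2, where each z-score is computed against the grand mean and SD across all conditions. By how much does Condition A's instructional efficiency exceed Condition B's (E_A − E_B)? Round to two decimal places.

Condition A: z_P = (87.8 − 74.3)/12.1 = 1.1157; z_E = (3.6 − 5.45)/1.22 = -1.5164; E_A = (1.1157 − (-1.5164))/√2 = 1.8612.
Condition B: z_P = (68.4 − 74.3)/12.1 = -0.4876; z_E = (6.56 − 5.45)/1.22 = 0.9098; E_B = (-0.4876 − 0.9098)/√2 = -0.9881.
E_A − E_B = 1.8612 − (-0.9881) = 2.8493 ≈ 2.85.

2.85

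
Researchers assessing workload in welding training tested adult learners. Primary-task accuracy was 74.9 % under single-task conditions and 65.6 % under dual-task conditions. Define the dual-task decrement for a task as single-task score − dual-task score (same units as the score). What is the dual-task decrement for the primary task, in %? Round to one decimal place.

9.3

Decrement = 74.9 − 65.6 = 9.3000 % ≈ 9.3 %.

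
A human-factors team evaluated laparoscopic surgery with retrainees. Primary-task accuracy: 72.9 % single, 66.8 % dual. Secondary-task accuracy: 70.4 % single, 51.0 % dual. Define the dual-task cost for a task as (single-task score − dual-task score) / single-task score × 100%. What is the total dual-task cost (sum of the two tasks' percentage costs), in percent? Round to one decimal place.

Primary cost = (72.9 − 66.8) / 72.9 × 100% = 8.3676%.
Secondary cost = (70.4 − 51.0) / 70.4 × 100% = 27.5568%.
Total = 8.3676% + 27.5568% = 35.9244% ≈ 35.9%.

35.9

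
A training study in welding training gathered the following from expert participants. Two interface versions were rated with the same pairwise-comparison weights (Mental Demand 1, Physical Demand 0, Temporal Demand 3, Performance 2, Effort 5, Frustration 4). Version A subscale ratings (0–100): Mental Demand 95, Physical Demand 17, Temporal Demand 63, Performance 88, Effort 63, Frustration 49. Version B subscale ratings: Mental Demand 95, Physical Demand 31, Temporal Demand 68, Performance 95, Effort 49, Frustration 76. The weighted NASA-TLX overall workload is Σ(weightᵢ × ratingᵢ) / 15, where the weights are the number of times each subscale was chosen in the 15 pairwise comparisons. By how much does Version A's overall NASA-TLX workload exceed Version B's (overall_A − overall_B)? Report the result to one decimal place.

-4.5

Version A weighted sum = 1·95 + 0·17 + 3·63 + 2·88 + 5·63 + 4·49 = 95 + 0 + 189 + 176 + 315 + 196 = 971; overall_A = 971/15 = 64.7333.
Version B weighted sum = 1·95 + 0·31 + 3·68 + 2·95 + 5·49 + 4·76 = 95 + 0 + 204 + 190 + 245 + 304 = 1038; overall_B = 1038/15 = 69.2000.
Difference = 64.7333 − 69.2000 = -4.4667 ≈ -4.5.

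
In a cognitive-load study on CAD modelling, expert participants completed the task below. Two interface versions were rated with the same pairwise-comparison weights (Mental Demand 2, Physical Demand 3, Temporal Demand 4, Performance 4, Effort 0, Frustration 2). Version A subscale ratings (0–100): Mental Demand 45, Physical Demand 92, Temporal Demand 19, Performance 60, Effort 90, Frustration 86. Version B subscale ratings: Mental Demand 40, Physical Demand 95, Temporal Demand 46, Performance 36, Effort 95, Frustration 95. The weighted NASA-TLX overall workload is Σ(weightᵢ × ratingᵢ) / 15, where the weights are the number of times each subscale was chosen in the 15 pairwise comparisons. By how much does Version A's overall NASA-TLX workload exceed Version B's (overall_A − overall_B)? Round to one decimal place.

-1.9

Version A weighted sum = 2·45 + 3·92 + 4·19 + 4·60 + 0·90 + 2·86 = 90 + 276 + 76 + 240 + 0 + 172 = 854; overall_A = 854/15 = 56.9333.
Version B weighted sum = 2·40 + 3·95 + 4·46 + 4·36 + 0·95 + 2·95 = 80 + 285 + 184 + 144 + 0 + 190 = 883; overall_B = 883/15 = 58.8667.
Difference = 56.9333 − 58.8667 = -1.9334 ≈ -1.9.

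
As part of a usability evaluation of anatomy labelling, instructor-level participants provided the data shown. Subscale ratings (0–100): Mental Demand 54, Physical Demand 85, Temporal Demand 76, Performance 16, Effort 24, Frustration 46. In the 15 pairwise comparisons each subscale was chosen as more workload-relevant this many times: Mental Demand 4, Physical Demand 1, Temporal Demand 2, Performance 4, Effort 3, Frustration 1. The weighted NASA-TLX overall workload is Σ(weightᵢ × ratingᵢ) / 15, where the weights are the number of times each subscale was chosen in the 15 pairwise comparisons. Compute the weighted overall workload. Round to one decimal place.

42.3

The tallies are the weights (they sum to 15).
Weighted sum = 4·54 + 1·85 + 2·76 + 4·16 + 3·24 + 1·46
            = 216 + 85 + 152 + 64 + 72 + 46 = 635.
Overall workload = 635 / 15 = 42.3333 ≈ 42.3.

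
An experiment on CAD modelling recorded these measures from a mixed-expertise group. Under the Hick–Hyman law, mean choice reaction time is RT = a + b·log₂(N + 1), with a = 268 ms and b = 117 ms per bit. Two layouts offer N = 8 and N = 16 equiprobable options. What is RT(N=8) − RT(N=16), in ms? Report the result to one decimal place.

-107.4

RT(8) = 268 + 117·log₂(9) = 268 + 117·3.1699 = 638.8783 ms.
RT(16) = 268 + 117·log₂(17) = 268 + 117·4.0875 = 746.2375 ms.
Difference = 638.8783 − 746.2375 = -107.3592 ≈ -107.4 ms.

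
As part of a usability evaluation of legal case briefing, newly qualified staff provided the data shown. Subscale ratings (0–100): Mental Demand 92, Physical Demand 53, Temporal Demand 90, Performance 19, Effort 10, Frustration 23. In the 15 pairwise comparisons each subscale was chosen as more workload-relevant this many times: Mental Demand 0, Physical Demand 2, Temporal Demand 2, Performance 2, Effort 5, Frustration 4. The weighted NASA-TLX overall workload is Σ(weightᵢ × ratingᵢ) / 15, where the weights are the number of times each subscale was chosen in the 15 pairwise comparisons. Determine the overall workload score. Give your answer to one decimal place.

The tallies are the weights (they sum to 15).
Weighted sum = 0·92 + 2·53 + 2·90 + 2·19 + 5·10 + 4·23
            = 0 + 106 + 180 + 38 + 50 + 92 = 466.
Overall workload = 466 / 15 = 31.0667 ≈ 31.1.

31.1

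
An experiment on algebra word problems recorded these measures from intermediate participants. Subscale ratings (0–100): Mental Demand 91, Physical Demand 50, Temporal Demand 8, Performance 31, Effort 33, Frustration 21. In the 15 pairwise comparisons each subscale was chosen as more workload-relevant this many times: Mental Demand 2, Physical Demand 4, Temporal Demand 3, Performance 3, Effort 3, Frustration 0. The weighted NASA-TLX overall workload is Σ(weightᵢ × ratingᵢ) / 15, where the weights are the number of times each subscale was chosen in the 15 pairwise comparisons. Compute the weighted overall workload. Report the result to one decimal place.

39.9

The tallies are the weights (they sum to 15).
Weighted sum = 2·91 + 4·50 + 3·8 + 3·31 + 3·33 + 0·21
            = 182 + 200 + 24 + 93 + 99 + 0 = 598.
Overall workload = 598 / 15 = 39.8667 ≈ 39.9.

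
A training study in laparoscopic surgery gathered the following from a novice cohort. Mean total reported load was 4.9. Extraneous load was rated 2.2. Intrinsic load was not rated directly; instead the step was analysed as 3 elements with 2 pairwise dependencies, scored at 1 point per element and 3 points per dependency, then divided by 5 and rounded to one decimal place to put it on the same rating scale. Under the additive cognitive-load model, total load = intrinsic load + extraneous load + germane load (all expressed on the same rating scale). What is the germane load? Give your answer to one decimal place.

0.9

Intrinsic (element-interactivity): (3 × 1 + 2 × 3) / 5 = 9 / 5 = 1.8000 → 1.8.
germane load = total − intrinsic − extraneous
             = 4.9 − 1.8 − 2.2 = 0.9.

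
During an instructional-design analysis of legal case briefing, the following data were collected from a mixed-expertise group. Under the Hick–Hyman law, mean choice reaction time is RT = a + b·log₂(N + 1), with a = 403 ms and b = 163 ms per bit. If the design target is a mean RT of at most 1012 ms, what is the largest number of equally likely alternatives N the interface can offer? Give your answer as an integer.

Set 403 + 163·log₂(N + 1) ≤ 1012.
log₂(N + 1) ≤ (1012 − 403) / 163 = 3.7362.
N + 1 ≤ 2^3.7362 = 13.3263.
N ≤ 12.3263, so the largest integer N is 12.

12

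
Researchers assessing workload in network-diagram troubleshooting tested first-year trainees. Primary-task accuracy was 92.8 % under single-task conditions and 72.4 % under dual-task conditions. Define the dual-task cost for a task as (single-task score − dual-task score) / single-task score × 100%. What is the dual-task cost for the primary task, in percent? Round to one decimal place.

22.0

Cost = (92.8 − 72.4) / 92.8 × 100%
     = 20.4000 / 92.8 × 100% = 21.9828%.
≈ 22.0%.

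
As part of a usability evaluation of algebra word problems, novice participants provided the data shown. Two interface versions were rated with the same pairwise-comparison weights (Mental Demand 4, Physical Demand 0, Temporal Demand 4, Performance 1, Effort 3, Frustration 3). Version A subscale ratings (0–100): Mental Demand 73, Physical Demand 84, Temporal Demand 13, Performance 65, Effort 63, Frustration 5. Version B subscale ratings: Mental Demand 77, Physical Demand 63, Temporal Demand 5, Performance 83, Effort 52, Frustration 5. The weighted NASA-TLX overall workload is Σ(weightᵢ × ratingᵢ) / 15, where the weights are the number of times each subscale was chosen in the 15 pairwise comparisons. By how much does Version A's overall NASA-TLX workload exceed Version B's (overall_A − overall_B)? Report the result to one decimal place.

Version A weighted sum = 4·73 + 0·84 + 4·13 + 1·65 + 3·63 + 3·5 = 292 + 0 + 52 + 65 + 189 + 15 = 613; overall_A = 613/15 = 40.8667.
Version B weighted sum = 4·77 + 0·63 + 4·5 + 1·83 + 3·52 + 3·5 = 308 + 0 + 20 + 83 + 156 + 15 = 582; overall_B = 582/15 = 38.8000.
Difference = 40.8667 − 38.8000 = 2.0667 ≈ 2.1.

2.1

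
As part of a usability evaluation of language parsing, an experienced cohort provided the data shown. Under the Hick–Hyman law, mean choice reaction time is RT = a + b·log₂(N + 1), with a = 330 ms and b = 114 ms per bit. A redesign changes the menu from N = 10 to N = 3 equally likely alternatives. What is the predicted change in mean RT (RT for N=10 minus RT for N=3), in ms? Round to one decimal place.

166.4

RT(10) = 330 + 114·log₂(11) = 330 + 114·3.4594 = 724.3716 ms.
RT(3) = 330 + 114·log₂(4) = 330 + 114·2.0000 = 558.0000 ms.
Difference = 724.3716 − 558.0000 = 166.3716 ≈ 166.4 ms.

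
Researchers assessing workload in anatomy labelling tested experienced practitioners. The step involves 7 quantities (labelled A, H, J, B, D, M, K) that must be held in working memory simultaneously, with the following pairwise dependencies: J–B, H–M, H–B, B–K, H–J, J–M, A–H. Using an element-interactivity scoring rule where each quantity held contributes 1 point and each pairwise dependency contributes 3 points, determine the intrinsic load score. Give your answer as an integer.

Count of quantities held simultaneously: 7.
Count of pairwise dependencies listed: 7.
Element contribution: 7 × 1 = 7.
Interaction contribution: 7 × 3 = 21.
Intrinsic load = 7 + 21 = 28.

28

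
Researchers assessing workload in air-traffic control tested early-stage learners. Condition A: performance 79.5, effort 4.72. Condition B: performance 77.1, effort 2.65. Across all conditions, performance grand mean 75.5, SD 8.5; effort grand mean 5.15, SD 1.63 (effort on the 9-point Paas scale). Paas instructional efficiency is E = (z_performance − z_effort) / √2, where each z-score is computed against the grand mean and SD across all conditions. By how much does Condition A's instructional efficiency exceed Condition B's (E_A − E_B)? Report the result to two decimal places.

-0.70

Condition A: z_P = (79.5 − 75.5)/8.5 = 0.4706; z_E = (4.72 − 5.15)/1.63 = -0.2638; E_A = (0.4706 − (-0.2638))/√2 = 0.5193.
Condition B: z_P = (77.1 − 75.5)/8.5 = 0.1882; z_E = (2.65 − 5.15)/1.63 = -1.5337; E_B = (0.1882 − (-1.5337))/√2 = 1.2176.
E_A − E_B = 0.5193 − 1.2176 = -0.6983 ≈ -0.70.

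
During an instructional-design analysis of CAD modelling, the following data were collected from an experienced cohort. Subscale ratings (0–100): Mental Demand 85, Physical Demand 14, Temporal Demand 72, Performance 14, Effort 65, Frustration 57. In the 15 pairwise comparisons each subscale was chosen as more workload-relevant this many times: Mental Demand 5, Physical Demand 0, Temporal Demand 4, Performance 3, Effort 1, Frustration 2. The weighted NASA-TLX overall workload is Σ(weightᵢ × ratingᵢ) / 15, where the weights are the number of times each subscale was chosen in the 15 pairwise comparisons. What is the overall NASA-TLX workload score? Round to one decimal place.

The tallies are the weights (they sum to 15).
Weighted sum = 5·85 + 0·14 + 4·72 + 3·14 + 1·65 + 2·57
            = 425 + 0 + 288 + 42 + 65 + 114 = 934.
Overall workload = 934 / 15 = 62.2667 ≈ 62.3.

62.3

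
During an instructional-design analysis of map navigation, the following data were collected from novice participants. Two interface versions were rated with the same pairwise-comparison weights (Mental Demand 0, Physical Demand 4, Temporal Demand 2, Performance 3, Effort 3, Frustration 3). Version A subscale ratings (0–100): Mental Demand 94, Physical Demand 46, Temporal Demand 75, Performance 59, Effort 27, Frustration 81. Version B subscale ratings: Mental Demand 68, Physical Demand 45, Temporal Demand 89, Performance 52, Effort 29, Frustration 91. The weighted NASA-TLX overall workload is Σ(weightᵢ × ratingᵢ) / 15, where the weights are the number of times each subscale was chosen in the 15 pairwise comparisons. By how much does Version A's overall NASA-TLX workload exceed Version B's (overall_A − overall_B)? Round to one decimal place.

-2.6

Version A weighted sum = 0·94 + 4·46 + 2·75 + 3·59 + 3·27 + 3·81 = 0 + 184 + 150 + 177 + 81 + 243 = 835; overall_A = 835/15 = 55.6667.
Version B weighted sum = 0·68 + 4·45 + 2·89 + 3·52 + 3·29 + 3·91 = 0 + 180 + 178 + 156 + 87 + 273 = 874; overall_B = 874/15 = 58.2667.
Difference = 55.6667 − 58.2667 = -2.6000 ≈ -2.6.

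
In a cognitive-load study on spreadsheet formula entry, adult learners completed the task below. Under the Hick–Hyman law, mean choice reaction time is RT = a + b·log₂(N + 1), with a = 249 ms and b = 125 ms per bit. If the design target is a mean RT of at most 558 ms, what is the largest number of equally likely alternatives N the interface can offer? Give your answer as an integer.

Set 249 + 125·log₂(N + 1) ≤ 558.
log₂(N + 1) ≤ (558 − 249) / 125 = 2.4720.
N + 1 ≤ 2^2.4720 = 5.5481.
N ≤ 4.5481, so the largest integer N is 4.

4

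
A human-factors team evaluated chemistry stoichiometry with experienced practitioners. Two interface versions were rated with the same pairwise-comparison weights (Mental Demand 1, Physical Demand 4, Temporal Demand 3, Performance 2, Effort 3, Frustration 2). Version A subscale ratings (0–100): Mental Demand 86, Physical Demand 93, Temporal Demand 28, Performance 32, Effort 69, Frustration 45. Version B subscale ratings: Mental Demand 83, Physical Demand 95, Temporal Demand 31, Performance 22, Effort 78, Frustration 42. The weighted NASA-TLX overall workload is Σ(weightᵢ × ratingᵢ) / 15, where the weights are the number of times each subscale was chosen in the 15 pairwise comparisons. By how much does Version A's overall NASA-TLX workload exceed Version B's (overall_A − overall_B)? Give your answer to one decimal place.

Version A weighted sum = 1·86 + 4·93 + 3·28 + 2·32 + 3·69 + 2·45 = 86 + 372 + 84 + 64 + 207 + 90 = 903; overall_A = 903/15 = 60.2000.
Version B weighted sum = 1·83 + 4·95 + 3·31 + 2·22 + 3·78 + 2·42 = 83 + 380 + 93 + 44 + 234 + 84 = 918; overall_B = 918/15 = 61.2000.
Difference = 60.2000 − 61.2000 = -1.0000 ≈ -1.0.

-1.0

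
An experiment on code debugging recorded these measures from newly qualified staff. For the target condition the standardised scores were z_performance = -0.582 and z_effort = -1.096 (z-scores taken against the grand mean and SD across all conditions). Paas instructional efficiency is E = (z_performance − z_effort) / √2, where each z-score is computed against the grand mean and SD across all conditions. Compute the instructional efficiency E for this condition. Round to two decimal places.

z_P − z_E = -0.582 − (-1.096) = 0.5140.
E = 0.5140 / √2 = 0.5140 / 1.41421 = 0.3635 ≈ 0.36.

0.36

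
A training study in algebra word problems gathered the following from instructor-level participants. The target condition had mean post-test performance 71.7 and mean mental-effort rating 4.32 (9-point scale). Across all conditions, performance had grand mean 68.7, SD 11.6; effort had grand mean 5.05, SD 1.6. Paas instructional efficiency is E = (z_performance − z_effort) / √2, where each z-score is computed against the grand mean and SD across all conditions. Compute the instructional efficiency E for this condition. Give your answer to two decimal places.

0.51

z_performance = (71.7 − 68.7) / 11.6 = 3.0000 / 11.6 = 0.2586.
z_effort = (4.32 − 5.05) / 1.6 = -0.7300 / 1.6 = -0.4562.
z_P − z_E = 0.2586 − (-0.4562) = 0.7148.
E = 0.7148 / √2 = 0.7148 / 1.41421 = 0.5054 ≈ 0.51.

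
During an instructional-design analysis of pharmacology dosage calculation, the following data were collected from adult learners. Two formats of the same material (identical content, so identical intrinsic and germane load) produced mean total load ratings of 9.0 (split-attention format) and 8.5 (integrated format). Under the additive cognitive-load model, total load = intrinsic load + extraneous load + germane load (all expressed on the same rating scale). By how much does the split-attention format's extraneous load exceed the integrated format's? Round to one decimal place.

Intrinsic and germane load are equal across formats, so the difference in total load equals the difference in extraneous load.
Extraneous-load difference = 9.0 − 8.5 = 0.5.

0.5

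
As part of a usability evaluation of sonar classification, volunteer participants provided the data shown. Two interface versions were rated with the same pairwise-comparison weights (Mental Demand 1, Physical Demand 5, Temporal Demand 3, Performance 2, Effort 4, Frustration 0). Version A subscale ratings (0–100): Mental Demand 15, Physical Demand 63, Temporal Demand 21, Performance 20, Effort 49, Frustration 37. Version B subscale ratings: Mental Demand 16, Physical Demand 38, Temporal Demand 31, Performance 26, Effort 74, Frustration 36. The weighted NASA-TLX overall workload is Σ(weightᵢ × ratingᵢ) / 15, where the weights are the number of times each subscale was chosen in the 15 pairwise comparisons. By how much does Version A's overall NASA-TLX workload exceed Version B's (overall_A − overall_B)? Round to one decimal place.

-1.2

Version A weighted sum = 1·15 + 5·63 + 3·21 + 2·20 + 4·49 + 0·37 = 15 + 315 + 63 + 40 + 196 + 0 = 629; overall_A = 629/15 = 41.9333.
Version B weighted sum = 1·16 + 5·38 + 3·31 + 2·26 + 4·74 + 0·36 = 16 + 190 + 93 + 52 + 296 + 0 = 647; overall_B = 647/15 = 43.1333.
Difference = 41.9333 − 43.1333 = -1.2000 ≈ -1.2.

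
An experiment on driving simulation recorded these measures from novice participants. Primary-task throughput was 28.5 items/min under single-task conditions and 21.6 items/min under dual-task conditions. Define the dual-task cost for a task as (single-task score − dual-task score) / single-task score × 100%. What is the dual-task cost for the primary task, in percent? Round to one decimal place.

Cost = (28.5 − 21.6) / 28.5 × 100%
     = 6.9000 / 28.5 × 100% = 24.2105%.
≈ 24.2%.

24.2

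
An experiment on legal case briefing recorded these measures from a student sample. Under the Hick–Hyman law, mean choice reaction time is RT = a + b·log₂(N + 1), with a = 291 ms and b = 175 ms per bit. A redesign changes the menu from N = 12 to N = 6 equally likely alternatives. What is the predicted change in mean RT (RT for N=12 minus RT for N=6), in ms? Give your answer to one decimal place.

RT(12) = 291 + 175·log₂(13) = 291 + 175·3.7004 = 938.5700 ms.
RT(6) = 291 + 175·log₂(7) = 291 + 175·2.8074 = 782.2950 ms.
Difference = 938.5700 − 782.2950 = 156.2750 ≈ 156.3 ms.

156.3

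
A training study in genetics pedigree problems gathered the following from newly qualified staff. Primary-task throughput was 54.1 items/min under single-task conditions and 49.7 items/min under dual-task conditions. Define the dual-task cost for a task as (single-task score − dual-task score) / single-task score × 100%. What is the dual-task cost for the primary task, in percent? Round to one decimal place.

Cost = (54.1 − 49.7) / 54.1 × 100%
     = 4.4000 / 54.1 × 100% = 8.1331%.
≈ 8.1%.

8.1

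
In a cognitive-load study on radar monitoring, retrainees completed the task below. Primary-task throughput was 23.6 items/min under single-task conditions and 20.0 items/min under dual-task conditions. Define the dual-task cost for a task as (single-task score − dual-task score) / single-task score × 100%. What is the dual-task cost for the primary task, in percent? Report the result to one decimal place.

Cost = (23.6 − 20.0) / 23.6 × 100%
     = 3.6000 / 23.6 × 100% = 15.2542%.
≈ 15.3%.

15.3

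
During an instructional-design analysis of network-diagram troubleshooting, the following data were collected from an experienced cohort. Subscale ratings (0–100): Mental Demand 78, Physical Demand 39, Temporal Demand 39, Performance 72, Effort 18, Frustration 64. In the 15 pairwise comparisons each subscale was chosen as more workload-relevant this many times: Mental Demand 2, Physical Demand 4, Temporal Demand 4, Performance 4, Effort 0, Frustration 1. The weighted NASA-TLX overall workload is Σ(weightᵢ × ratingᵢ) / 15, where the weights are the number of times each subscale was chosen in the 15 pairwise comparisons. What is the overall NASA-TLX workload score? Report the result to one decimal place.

The tallies are the weights (they sum to 15).
Weighted sum = 2·78 + 4·39 + 4·39 + 4·72 + 0·18 + 1·64
            = 156 + 156 + 156 + 288 + 0 + 64 = 820.
Overall workload = 820 / 15 = 54.6667 ≈ 54.7.

54.7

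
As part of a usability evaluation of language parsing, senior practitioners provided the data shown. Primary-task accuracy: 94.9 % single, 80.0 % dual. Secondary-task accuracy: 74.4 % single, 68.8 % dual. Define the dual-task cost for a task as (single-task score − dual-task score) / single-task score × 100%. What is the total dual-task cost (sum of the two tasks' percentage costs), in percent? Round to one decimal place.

Primary cost = (94.9 − 80.0) / 94.9 × 100% = 15.7007%.
Secondary cost = (74.4 − 68.8) / 74.4 × 100% = 7.5269%.
Total = 15.7007% + 7.5269% = 23.2276% ≈ 23.2%.

23.2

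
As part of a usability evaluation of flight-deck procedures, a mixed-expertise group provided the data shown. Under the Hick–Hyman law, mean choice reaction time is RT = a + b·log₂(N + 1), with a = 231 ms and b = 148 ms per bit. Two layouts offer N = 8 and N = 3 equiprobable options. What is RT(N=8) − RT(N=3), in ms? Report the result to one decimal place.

RT(8) = 231 + 148·log₂(9) = 231 + 148·3.1699 = 700.1452 ms.
RT(3) = 231 + 148·log₂(4) = 231 + 148·2.0000 = 527.0000 ms.
Difference = 700.1452 − 527.0000 = 173.1452 ≈ 173.1 ms.

173.1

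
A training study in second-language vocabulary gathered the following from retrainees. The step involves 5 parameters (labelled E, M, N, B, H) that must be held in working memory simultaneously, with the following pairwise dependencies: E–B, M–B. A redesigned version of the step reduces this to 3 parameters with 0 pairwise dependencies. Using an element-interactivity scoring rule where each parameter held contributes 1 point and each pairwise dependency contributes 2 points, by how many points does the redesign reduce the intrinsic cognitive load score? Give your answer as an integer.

Original: 5 × 1 + 2 × 2 = 5 + 4 = 9.
Redesigned: 3 × 1 + 0 × 2 = 3 + 0 = 3.
Reduction = 9 − 3 = 6.

6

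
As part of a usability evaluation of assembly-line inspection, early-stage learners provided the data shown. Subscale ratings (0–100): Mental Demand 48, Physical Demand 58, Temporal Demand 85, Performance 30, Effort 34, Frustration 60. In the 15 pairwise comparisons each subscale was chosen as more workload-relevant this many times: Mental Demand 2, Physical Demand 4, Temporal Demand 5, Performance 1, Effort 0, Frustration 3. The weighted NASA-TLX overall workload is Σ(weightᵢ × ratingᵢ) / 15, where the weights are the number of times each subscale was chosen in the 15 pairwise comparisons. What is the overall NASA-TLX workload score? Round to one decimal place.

The tallies are the weights (they sum to 15).
Weighted sum = 2·48 + 4·58 + 5·85 + 1·30 + 0·34 + 3·60
            = 96 + 232 + 425 + 30 + 0 + 180 = 963.
Overall workload = 963 / 15 = 64.2000 ≈ 64.2.

64.2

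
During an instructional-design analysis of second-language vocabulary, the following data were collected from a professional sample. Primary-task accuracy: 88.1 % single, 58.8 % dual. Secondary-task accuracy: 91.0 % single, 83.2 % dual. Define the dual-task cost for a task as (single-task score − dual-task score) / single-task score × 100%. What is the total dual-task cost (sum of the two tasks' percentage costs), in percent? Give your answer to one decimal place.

Primary cost = (88.1 − 58.8) / 88.1 × 100% = 33.2577%.
Secondary cost = (91.0 − 83.2) / 91.0 × 100% = 8.5714%.
Total = 33.2577% + 8.5714% = 41.8291% ≈ 41.8%.

41.8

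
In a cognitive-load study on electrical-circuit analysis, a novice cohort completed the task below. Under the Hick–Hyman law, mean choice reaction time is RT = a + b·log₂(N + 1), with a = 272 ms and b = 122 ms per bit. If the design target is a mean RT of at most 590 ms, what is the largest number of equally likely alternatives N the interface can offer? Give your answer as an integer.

5

Set 272 + 122·log₂(N + 1) ≤ 590.
log₂(N + 1) ≤ (590 − 272) / 122 = 2.6066.
N + 1 ≤ 2^2.6066 = 6.0907.
N ≤ 5.0907, so the largest integer N is 5.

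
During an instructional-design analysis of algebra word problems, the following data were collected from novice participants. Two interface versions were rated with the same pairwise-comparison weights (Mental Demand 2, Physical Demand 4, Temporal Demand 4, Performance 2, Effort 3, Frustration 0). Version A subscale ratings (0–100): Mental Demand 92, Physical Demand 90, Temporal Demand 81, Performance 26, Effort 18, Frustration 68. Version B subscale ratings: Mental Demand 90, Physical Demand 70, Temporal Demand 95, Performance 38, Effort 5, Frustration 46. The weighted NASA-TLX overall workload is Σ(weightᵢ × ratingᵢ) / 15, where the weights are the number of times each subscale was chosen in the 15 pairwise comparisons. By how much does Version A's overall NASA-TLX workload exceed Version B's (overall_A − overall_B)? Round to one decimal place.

Version A weighted sum = 2·92 + 4·90 + 4·81 + 2·26 + 3·18 + 0·68 = 184 + 360 + 324 + 52 + 54 + 0 = 974; overall_A = 974/15 = 64.9333.
Version B weighted sum = 2·90 + 4·70 + 4·95 + 2·38 + 3·5 + 0·46 = 180 + 280 + 380 + 76 + 15 + 0 = 931; overall_B = 931/15 = 62.0667.
Difference = 64.9333 − 62.0667 = 2.8666 ≈ 2.9.

2.9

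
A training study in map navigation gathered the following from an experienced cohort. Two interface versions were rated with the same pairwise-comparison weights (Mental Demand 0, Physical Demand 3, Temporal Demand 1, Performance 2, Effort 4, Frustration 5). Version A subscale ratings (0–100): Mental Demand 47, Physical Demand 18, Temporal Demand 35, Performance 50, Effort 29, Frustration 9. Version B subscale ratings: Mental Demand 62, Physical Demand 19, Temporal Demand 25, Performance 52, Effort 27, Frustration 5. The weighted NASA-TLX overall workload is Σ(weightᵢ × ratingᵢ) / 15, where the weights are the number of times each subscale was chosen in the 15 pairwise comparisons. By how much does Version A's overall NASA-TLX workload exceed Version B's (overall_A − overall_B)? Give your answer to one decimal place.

Version A weighted sum = 0·47 + 3·18 + 1·35 + 2·50 + 4·29 + 5·9 = 0 + 54 + 35 + 100 + 116 + 45 = 350; overall_A = 350/15 = 23.3333.
Version B weighted sum = 0·62 + 3·19 + 1·25 + 2·52 + 4·27 + 5·5 = 0 + 57 + 25 + 104 + 108 + 25 = 319; overall_B = 319/15 = 21.2667.
Difference = 23.3333 − 21.2667 = 2.0666 ≈ 2.1.

2.1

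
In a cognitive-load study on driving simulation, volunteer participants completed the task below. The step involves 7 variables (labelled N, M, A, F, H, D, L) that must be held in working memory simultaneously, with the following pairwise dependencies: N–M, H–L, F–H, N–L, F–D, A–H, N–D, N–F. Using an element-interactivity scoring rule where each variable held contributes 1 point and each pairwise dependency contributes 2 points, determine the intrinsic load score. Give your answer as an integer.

Count of variables held simultaneously: 7.
Count of pairwise dependencies listed: 8.
Element contribution: 7 × 1 = 7.
Interaction contribution: 8 × 2 = 16.
Intrinsic load = 7 + 16 = 23.

23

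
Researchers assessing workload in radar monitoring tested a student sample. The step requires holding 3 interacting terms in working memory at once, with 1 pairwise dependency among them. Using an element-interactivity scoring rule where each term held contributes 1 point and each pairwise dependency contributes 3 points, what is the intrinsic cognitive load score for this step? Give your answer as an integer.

6

Element contribution: 3 × 1 = 3.
Interaction contribution: 1 × 3 = 3.
Intrinsic load = 3 + 3 = 6.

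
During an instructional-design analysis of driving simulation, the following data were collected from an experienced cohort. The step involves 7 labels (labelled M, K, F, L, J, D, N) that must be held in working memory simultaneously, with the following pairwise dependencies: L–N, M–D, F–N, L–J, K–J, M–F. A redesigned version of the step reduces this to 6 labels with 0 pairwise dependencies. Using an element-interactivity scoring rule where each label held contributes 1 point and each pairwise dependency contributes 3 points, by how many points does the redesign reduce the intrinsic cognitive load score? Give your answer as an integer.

19

Original: 7 × 1 + 6 × 3 = 7 + 18 = 25.
Redesigned: 6 × 1 + 0 × 3 = 6 + 0 = 6.
Reduction = 25 − 6 = 19.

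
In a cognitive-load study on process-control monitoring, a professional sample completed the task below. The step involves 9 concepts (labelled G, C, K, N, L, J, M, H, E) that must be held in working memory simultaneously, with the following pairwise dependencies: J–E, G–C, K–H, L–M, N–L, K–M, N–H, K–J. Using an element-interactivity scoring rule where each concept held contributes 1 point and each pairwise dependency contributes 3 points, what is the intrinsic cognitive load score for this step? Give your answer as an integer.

Count of concepts held simultaneously: 9.
Count of pairwise dependencies listed: 8.
Element contribution: 9 × 1 = 9.
Interaction contribution: 8 × 3 = 24.
Intrinsic load = 9 + 24 = 33.

33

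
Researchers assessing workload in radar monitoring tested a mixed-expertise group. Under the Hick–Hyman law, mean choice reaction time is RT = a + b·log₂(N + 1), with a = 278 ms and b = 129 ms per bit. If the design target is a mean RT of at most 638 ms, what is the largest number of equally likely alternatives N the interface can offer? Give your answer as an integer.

Set 278 + 129·log₂(N + 1) ≤ 638.
log₂(N + 1) ≤ (638 − 278) / 129 = 2.7907.
N + 1 ≤ 2^2.7907 = 6.9197.
N ≤ 5.9197, so the largest integer N is 5.

5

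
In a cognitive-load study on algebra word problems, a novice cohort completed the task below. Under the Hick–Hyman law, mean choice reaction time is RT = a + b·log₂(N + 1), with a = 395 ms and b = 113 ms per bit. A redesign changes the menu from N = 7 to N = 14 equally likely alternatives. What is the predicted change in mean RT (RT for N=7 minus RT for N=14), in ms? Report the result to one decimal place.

-102.5

RT(7) = 395 + 113·log₂(8) = 395 + 113·3.0000 = 734.0000 ms.
RT(14) = 395 + 113·log₂(15) = 395 + 113·3.9069 = 836.4797 ms.
Difference = 734.0000 − 836.4797 = -102.4797 ≈ -102.5 ms.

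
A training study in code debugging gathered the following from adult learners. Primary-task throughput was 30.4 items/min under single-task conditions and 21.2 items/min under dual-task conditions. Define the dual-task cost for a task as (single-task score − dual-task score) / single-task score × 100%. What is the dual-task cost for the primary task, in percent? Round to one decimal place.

30.3

Cost = (30.4 − 21.2) / 30.4 × 100%
     = 9.2000 / 30.4 × 100% = 30.2632%.
≈ 30.3%.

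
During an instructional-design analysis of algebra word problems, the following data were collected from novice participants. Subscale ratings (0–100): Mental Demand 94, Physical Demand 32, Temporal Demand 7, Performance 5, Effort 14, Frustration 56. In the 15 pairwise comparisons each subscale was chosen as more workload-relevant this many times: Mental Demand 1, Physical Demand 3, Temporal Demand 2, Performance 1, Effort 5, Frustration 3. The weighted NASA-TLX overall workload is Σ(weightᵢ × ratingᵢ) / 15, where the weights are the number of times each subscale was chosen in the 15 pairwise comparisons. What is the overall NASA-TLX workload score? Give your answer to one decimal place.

29.8

The tallies are the weights (they sum to 15).
Weighted sum = 1·94 + 3·32 + 2·7 + 1·5 + 5·14 + 3·56
            = 94 + 96 + 14 + 5 + 70 + 168 = 447.
Overall workload = 447 / 15 = 29.8000 ≈ 29.8.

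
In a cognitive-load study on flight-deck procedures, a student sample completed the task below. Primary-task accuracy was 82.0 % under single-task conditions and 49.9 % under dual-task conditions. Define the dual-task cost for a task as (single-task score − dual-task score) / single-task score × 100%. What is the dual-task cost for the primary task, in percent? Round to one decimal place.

Cost = (82.0 − 49.9) / 82.0 × 100%
     = 32.1000 / 82.0 × 100% = 39.1463%.
≈ 39.1%.

39.1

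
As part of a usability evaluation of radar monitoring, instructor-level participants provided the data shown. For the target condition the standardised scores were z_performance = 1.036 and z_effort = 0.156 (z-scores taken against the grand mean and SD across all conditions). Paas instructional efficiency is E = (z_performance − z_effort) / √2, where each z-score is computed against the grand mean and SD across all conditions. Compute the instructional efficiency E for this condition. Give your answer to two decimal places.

z_P − z_E = 1.036 − 0.156 = 0.8800.
E = 0.8800 / √2 = 0.8800 / 1.41421 = 0.6223 ≈ 0.62.

0.62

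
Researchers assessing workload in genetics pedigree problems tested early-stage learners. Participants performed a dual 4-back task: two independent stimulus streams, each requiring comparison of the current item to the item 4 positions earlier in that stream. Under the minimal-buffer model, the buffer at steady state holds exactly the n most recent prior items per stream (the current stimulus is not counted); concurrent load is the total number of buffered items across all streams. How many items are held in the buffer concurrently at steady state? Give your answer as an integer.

8

Each stream's buffer holds its 4 most recent prior items.
Two independent streams: 2 × 4 = 8 buffered items at steady state.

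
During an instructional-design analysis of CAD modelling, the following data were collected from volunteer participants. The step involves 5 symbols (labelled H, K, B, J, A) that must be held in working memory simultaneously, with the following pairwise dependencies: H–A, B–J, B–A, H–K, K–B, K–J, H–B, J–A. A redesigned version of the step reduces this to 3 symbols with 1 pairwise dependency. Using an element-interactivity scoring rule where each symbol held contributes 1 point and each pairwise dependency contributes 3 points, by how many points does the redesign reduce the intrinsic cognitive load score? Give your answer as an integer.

23

Original: 5 × 1 + 8 × 3 = 5 + 24 = 29.
Redesigned: 3 × 1 + 1 × 3 = 3 + 3 = 6.
Reduction = 29 − 6 = 23.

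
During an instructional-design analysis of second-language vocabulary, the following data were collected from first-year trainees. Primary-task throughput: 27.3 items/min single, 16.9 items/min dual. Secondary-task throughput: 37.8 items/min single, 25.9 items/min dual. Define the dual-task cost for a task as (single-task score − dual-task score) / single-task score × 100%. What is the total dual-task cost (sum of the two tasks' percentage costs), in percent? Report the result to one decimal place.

69.6

Primary cost = (27.3 − 16.9) / 27.3 × 100% = 38.0952%.
Secondary cost = (37.8 − 25.9) / 37.8 × 100% = 31.4815%.
Total = 38.0952% + 31.4815% = 69.5767% ≈ 69.6%.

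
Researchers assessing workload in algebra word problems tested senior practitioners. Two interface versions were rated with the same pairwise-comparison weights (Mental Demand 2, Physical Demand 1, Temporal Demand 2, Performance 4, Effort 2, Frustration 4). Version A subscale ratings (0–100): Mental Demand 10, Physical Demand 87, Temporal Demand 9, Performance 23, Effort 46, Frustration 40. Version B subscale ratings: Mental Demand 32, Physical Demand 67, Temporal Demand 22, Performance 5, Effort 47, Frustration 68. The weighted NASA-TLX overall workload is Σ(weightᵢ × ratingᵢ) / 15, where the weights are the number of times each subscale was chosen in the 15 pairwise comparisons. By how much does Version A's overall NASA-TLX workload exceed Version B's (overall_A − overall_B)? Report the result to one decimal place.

-6.1

Version A weighted sum = 2·10 + 1·87 + 2·9 + 4·23 + 2·46 + 4·40 = 20 + 87 + 18 + 92 + 92 + 160 = 469; overall_A = 469/15 = 31.2667.
Version B weighted sum = 2·32 + 1·67 + 2·22 + 4·5 + 2·47 + 4·68 = 64 + 67 + 44 + 20 + 94 + 272 = 561; overall_B = 561/15 = 37.4000.
Difference = 31.2667 − 37.4000 = -6.1333 ≈ -6.1.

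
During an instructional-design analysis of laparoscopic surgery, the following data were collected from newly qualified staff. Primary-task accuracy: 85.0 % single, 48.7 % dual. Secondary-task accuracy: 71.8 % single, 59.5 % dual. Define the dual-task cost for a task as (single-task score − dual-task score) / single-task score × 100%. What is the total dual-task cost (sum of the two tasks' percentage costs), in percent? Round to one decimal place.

59.8

Primary cost = (85.0 − 48.7) / 85.0 × 100% = 42.7059%.
Secondary cost = (71.8 − 59.5) / 71.8 × 100% = 17.1309%.
Total = 42.7059% + 17.1309% = 59.8368% ≈ 59.8%.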